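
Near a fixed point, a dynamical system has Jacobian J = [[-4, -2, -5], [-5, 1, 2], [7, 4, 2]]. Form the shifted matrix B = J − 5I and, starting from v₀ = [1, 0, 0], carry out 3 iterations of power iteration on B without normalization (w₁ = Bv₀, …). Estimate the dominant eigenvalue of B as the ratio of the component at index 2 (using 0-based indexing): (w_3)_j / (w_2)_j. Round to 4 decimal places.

μ ≈ -9.8077

B = J − 5I has rows (-9, -2, -5); (-5, -4, 2); (7, 4, -3)
w1 = Bv₀ = ((-9)·1 + (-2)·0 + (-5)·0; (-5)·1 + (-4)·0 + 2·0; 7·1 + 4·0 + (-3)·0) = (-9, -5, 7)
w2 = Bw1 = ((-9)·(-9) + (-2)·(-5) + (-5)·7; (-5)·(-9) + (-4)·(-5) + 2·7; 7·(-9) + 4·(-5) + (-3)·7) = (56, 79, -104)
w3 = Bw2 = (-142, -804, 1020)
Ratio: 1020/-104 = -9.8077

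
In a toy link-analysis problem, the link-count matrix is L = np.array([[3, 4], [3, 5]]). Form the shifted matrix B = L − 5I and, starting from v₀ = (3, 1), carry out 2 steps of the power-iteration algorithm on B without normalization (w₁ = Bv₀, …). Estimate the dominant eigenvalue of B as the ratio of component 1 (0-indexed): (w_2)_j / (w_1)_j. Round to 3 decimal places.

-0.667

B = L − 5I has rows (-2, 4); (3, 0)
w1 = Bv₀ = (-2, 9)
w2 = Bw1 = (40, -6)
Ratio: -6/9 = -0.667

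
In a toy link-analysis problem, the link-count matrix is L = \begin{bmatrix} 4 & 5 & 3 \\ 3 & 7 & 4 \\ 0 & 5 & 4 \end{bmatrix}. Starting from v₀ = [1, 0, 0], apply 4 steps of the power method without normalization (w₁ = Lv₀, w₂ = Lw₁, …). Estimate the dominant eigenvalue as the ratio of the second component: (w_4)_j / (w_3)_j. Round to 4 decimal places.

λ ≈ 11.9531

w1 = Lv₀ = (4·1 + 5·0 + 3·0; 3·1 + 7·0 + 4·0; 0·1 + 5·0 + 4·0) = (4, 3, 0)
w2 = Lw1 = (4·4 + 5·3 + 3·0; 3·4 + 7·3 + 4·0; 0·4 + 5·3 + 4·0) = (31, 33, 15)
w3 = Lw2 = (334, 384, 225)
w4 = Lw3 = (3931, 4590, 2820)
Ratio at component: 4590 / 384 = 11.9531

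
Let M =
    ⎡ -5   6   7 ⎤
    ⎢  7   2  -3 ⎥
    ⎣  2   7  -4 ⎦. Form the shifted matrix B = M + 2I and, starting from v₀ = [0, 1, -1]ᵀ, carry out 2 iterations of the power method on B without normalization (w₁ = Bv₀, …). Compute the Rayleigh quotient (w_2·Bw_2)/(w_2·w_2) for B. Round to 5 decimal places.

B = M + 2I has rows (-3, 6, 7); (7, 4, -3); (2, 7, -2)
w1 = Bv₀ = (-1, 7, 9)
w2 = Bw1 = (108, -6, 29)
Bw2 = (-157, 645, 116)
w2·Bw2 = -17462; w2·w2 = 12541; μ ≈ -17462/12541 = -1.39239

-1.39239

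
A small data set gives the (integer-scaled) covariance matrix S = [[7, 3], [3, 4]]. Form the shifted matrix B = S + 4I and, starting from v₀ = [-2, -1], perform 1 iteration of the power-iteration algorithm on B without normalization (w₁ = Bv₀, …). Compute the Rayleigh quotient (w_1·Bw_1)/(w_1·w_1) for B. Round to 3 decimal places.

12.842

B = S + 4I has rows (11, 3); (3, 8)
w1 = Bv₀ = (11·(-2) + 3·(-1); 3·(-2) + 8·(-1)) = (-25, -14)
Bw1 = (-317, -187)
w1·Bw1 = 10543; w1·w1 = 821; μ ≈ 10543/821 = 12.842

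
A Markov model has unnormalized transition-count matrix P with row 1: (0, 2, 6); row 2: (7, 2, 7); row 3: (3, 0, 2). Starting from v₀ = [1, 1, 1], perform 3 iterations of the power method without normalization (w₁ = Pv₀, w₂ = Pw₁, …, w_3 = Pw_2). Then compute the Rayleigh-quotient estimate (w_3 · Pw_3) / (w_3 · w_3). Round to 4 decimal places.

λ ≈ 7.3831

w1 = Pv₀ = (8, 16, 5)
w2 = Pw1 = (62, 123, 34)
w3 = Pw2 = (450, 918, 254)
Pw3 = (3360, 6764, 1858)
w3·Pw3 = 450·3360 + 918·6764 + 254·1858 = 8193284; w3·w3 = 450·450 + 918·918 + 254·254 = 1109740
λ ≈ 8193284/1109740 = 7.3831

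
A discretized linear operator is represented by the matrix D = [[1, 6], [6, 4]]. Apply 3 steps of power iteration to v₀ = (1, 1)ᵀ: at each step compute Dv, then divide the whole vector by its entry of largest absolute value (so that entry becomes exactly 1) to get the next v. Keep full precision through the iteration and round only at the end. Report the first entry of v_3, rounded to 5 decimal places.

0.76575

Dv0 = (7.000000, 10.000000); divide by 10.000000 → v1 = (0.700000, 1.000000)
Dv1 = (6.700000, 8.200000); divide by 8.200000 → v2 = (0.817073, 1.000000)
Dv2 = (6.817073, 8.902439); divide by 8.902439 → v3 = (0.765753, 1.000000)
Requested entry of v3: 559/730 = 0.76575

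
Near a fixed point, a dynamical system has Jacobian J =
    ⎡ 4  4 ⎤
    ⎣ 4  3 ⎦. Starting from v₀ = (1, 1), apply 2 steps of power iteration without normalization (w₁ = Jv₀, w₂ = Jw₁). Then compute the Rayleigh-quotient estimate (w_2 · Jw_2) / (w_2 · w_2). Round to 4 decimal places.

λ ≈ 7.5311

w1 = Jv₀ = (4·1 + 4·1; 4·1 + 3·1) = (8, 7)
w2 = Jw1 = (4·8 + 4·7; 4·8 + 3·7) = (60, 53)
Jw2 = (452, 399)
w2·Jw2 = 60·452 + 53·399 = 48267; w2·w2 = 60·60 + 53·53 = 6409
λ ≈ 48267/6409 = 7.5311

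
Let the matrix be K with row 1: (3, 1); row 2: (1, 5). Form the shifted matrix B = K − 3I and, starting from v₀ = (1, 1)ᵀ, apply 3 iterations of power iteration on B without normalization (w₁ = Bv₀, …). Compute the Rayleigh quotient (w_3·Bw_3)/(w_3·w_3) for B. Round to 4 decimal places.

2.4142

B = K − 3I has rows (0, 1); (1, 2)
w1 = Bv₀ = (0·1 + 1·1; 1·1 + 2·1) = (1, 3)
w2 = Bw1 = (0·1 + 1·3; 1·1 + 2·3) = (3, 7)
w3 = Bw2 = (7, 17)
Bw3 = (17, 41)
w3·Bw3 = 816; w3·w3 = 338; μ ≈ 816/338 = 2.4142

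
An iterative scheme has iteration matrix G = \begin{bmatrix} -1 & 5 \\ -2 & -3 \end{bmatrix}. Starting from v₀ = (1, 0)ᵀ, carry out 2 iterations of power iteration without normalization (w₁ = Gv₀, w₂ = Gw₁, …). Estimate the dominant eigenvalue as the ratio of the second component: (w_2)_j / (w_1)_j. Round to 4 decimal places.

w1 = Gv₀ = ((-1)·1 + 5·0; (-2)·1 + (-3)·0) = (-1, -2)
w2 = Gw1 = ((-1)·(-1) + 5·(-2); (-2)·(-1) + (-3)·(-2)) = (-9, 8)
Ratio at component: 8 / -2 = -4.0000

λ ≈ -4.0000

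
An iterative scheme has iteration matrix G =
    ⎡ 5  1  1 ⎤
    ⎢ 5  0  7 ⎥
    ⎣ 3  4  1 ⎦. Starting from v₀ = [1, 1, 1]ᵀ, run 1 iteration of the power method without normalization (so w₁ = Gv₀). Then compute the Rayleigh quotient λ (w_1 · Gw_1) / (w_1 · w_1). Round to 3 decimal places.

λ ≈ 8.144

w1 = Gv₀ = (5·1 + 1·1 + 1·1; 5·1 + 0·1 + 7·1; 3·1 + 4·1 + 1·1) = (7, 12, 8)
Gw1 = (55, 91, 77)
w1·Gw1 = 7·55 + 12·91 + 8·77 = 2093; w1·w1 = 7·7 + 12·12 + 8·8 = 257
λ ≈ 2093/257 = 8.144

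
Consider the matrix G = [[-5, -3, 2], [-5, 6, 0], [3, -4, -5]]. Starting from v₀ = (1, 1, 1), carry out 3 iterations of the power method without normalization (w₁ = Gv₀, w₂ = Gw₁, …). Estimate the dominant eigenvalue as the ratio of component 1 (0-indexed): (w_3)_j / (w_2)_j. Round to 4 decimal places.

w1 = Gv₀ = (-6, 1, -6)
w2 = Gw1 = (15, 36, 8)
w3 = Gw2 = (-167, 141, -139)
Ratio at component: 141 / 36 = 3.9167

3.9167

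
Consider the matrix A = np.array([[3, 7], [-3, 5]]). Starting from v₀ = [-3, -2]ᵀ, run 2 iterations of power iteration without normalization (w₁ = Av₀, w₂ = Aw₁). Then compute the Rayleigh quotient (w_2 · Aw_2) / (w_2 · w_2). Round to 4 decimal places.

λ ≈ 1.8590

w1 = Av₀ = (-23, -1)
w2 = Aw1 = (-76, 64)
Aw2 = (220, 548)
w2·Aw2 = (-76)·220 + 64·548 = 18352; w2·w2 = (-76)·(-76) + 64·64 = 9872
λ ≈ 18352/9872 = 1.8590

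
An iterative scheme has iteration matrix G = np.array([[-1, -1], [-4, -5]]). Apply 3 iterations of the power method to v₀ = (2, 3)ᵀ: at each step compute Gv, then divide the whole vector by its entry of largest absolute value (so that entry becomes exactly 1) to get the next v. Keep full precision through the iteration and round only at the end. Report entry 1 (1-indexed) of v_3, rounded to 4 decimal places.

0.2071

Gv0 = (-5.00000, -23.00000); divide by -23.00000 → v1 = (0.21739, 1.00000)
Gv1 = (-1.21739, -5.86957); divide by -5.86957 → v2 = (0.20741, 1.00000)
Gv2 = (-1.20741, -5.82963); divide by -5.82963 → v3 = (0.20712, 1.00000)
Requested entry of v3: -163/-787 = 0.2071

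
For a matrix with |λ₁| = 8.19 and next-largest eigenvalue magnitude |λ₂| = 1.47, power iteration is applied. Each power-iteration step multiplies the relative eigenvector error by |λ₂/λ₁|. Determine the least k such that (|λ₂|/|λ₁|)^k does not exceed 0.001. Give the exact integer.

5

|λ₂/λ₁| = 1.47/8.19 = 0.17949
Need k ≥ ln(0.001) / ln(0.17949) = -6.9078 / -1.7177 ≈ 4.022
Smallest integer k satisfying the bound: 5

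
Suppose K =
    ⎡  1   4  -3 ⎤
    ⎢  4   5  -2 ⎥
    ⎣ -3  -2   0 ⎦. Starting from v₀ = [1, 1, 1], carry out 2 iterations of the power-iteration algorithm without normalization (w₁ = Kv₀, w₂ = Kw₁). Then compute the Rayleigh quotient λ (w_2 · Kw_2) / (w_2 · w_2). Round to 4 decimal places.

w1 = Kv₀ = (1·1 + 4·1 + (-3)·1; 4·1 + 5·1 + (-2)·1; (-3)·1 + (-2)·1 + 0·1) = (2, 7, -5)
w2 = Kw1 = (1·2 + 4·7 + (-3)·(-5); 4·2 + 5·7 + (-2)·(-5); (-3)·2 + (-2)·7 + 0·(-5)) = (45, 53, -20)
Kw2 = (317, 485, -241)
w2·Kw2 = 45·317 + 53·485 + (-20)·(-241) = 44790; w2·w2 = 45·45 + 53·53 + (-20)·(-20) = 5234
λ ≈ 44790/5234 = 8.5575

λ ≈ 8.5575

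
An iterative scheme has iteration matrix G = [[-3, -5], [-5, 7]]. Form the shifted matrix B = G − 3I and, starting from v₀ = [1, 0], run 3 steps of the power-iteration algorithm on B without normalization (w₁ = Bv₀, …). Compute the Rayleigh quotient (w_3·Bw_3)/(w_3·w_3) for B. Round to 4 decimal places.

-7.6448

B = G − 3I has rows (-6, -5); (-5, 4)
w1 = Bv₀ = (-6, -5)
w2 = Bw1 = (61, 10)
w3 = Bw2 = (-416, -265)
Bw3 = (3821, 1020)
w3·Bw3 = -1859836; w3·w3 = 243281; μ ≈ -1859836/243281 = -7.6448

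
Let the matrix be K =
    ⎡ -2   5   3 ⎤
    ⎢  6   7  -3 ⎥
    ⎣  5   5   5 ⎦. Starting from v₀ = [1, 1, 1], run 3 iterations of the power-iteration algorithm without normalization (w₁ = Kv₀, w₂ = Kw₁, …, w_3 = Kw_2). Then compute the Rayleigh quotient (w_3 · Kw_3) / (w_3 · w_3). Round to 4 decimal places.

λ ≈ 8.3879

w1 = Kv₀ = ((-2)·1 + 5·1 + 3·1; 6·1 + 7·1 + (-3)·1; 5·1 + 5·1 + 5·1) = (6, 10, 15)
w2 = Kw1 = ((-2)·6 + 5·10 + 3·15; 6·6 + 7·10 + (-3)·15; 5·6 + 5·10 + 5·15) = (83, 61, 155)
w3 = Kw2 = (604, 460, 1495)
Kw3 = (5577, 2359, 12795)
w3·Kw3 = 604·5577 + 460·2359 + 1495·12795 = 23582173; w3·w3 = 604·604 + 460·460 + 1495·1495 = 2811441
λ ≈ 23582173/2811441 = 8.3879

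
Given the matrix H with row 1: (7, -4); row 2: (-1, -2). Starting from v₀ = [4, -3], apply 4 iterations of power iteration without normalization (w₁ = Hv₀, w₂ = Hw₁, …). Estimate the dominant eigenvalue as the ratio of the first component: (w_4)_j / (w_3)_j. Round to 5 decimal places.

w1 = Hv₀ = (40, 2)
w2 = Hw1 = (272, -44)
w3 = Hw2 = (2080, -184)
w4 = Hw3 = (15296, -1712)
Ratio at component: 15296 / 2080 = 7.35385

7.35385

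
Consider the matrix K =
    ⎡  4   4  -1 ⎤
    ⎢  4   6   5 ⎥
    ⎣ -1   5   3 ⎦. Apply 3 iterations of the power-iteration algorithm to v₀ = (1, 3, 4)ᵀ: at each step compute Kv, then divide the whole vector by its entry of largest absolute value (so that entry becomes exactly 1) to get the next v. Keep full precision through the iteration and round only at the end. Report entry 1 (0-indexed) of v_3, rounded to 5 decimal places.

1.00000

Kv0 = (12.000000, 42.000000, 26.000000); divide by 42.000000 → v1 = (0.285714, 1.000000, 0.619048)
Kv1 = (4.523810, 10.238095, 6.571429); divide by 10.238095 → v2 = (0.441860, 1.000000, 0.641860)
Kv2 = (5.125581, 10.976744, 6.483721); divide by 10.976744 → v3 = (0.466949, 1.000000, 0.590678)
Requested entry of v3: 4720/4720 = 1.00000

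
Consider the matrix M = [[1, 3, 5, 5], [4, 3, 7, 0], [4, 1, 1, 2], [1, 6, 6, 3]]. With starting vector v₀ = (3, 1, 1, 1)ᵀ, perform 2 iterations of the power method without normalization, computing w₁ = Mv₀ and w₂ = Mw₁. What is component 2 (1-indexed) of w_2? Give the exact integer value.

242

w1 = Mv₀ = (16, 22, 16, 18)
w2 = Mw1 = (252, 242, 138, 298)
The requested component of w2 is 242.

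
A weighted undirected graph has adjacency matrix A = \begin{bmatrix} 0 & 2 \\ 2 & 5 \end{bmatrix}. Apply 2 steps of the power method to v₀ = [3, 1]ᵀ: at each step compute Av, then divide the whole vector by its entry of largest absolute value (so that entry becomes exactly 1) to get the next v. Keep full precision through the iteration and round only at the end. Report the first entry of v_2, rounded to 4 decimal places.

0.3729

Av0 = (2.00000, 11.00000); divide by 11.00000 → v1 = (0.18182, 1.00000)
Av1 = (2.00000, 5.36364); divide by 5.36364 → v2 = (0.37288, 1.00000)
Requested entry of v2: 22/59 = 0.3729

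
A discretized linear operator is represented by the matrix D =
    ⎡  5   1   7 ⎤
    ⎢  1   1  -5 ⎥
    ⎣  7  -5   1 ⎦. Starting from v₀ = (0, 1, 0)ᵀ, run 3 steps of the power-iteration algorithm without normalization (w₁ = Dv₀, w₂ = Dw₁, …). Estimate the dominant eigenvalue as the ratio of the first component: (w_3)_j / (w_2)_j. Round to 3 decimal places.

4.793

w1 = Dv₀ = (5·0 + 1·1 + 7·0; 1·0 + 1·1 + (-5)·0; 7·0 + (-5)·1 + 1·0) = (1, 1, -5)
w2 = Dw1 = (5·1 + 1·1 + 7·(-5); 1·1 + 1·1 + (-5)·(-5); 7·1 + (-5)·1 + 1·(-5)) = (-29, 27, -3)
w3 = Dw2 = (-139, 13, -341)
Ratio at component: -139 / -29 = 4.793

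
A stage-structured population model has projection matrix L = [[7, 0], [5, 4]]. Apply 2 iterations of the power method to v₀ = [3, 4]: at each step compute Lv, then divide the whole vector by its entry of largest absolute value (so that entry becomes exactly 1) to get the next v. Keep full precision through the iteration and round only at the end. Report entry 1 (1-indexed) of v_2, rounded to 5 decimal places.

0.64192

Lv0 = (21.000000, 31.000000); divide by 31.000000 → v1 = (0.677419, 1.000000)
Lv1 = (4.741935, 7.387097); divide by 7.387097 → v2 = (0.641921, 1.000000)
Requested entry of v2: 147/229 = 0.64192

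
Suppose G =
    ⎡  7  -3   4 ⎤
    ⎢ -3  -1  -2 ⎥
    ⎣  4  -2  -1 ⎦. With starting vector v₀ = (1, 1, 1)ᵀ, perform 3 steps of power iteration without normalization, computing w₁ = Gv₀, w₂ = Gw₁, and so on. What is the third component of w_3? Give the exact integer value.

309

w1 = Gv₀ = (8, -6, 1)
w2 = Gw1 = (78, -20, 43)
w3 = Gw2 = (778, -300, 309)
The requested component of w3 is 309.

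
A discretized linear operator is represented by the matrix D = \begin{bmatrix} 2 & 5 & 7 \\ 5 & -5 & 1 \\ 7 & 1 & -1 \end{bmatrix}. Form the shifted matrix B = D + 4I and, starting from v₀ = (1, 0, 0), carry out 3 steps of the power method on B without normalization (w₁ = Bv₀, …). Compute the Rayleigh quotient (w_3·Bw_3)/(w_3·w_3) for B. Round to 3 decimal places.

B = D + 4I has rows (6, 5, 7); (5, -1, 1); (7, 1, 3)
w1 = Bv₀ = (6·1 + 5·0 + 7·0; 5·1 + (-1)·0 + 1·0; 7·1 + 1·0 + 3·0) = (6, 5, 7)
w2 = Bw1 = (6·6 + 5·5 + 7·7; 5·6 + (-1)·5 + 1·7; 7·6 + 1·5 + 3·7) = (110, 32, 68)
w3 = Bw2 = (1296, 586, 1006)
Bw3 = (17748, 6900, 12676)
w3·Bw3 = 39796864; w3·w3 = 3035048; μ ≈ 39796864/3035048 = 13.112

13.112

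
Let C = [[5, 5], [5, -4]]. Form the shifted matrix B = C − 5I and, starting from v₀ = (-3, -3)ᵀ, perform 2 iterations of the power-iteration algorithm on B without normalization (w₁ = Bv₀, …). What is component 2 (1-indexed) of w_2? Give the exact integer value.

-183

B = C − 5I has rows (0, 5); (5, -9)
w1 = Bv₀ = (0·(-3) + 5·(-3); 5·(-3) + (-9)·(-3)) = (-15, 12)
w2 = Bw1 = (0·(-15) + 5·12; 5·(-15) + (-9)·12) = (60, -183)
Requested component of w2: -183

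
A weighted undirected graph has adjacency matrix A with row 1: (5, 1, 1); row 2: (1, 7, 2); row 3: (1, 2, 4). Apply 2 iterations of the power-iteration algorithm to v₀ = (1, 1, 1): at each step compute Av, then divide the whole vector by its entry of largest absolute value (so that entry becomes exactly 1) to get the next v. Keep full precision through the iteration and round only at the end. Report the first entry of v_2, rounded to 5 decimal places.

0.57143

Av0 = (7.000000, 10.000000, 7.000000); divide by 10.000000 → v1 = (0.700000, 1.000000, 0.700000)
Av1 = (5.200000, 9.100000, 5.500000); divide by 9.100000 → v2 = (0.571429, 1.000000, 0.604396)
Requested entry of v2: 52/91 = 0.57143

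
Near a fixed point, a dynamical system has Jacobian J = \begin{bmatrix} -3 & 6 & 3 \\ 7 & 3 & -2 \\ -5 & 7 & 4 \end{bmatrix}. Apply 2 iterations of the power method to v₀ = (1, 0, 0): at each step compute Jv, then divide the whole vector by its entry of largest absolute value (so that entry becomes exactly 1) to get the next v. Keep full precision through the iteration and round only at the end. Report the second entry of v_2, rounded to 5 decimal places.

0.22727

Jv0 = (-3.000000, 7.000000, -5.000000); divide by 7.000000 → v1 = (-0.428571, 1.000000, -0.714286)
Jv1 = (5.142857, 1.428571, 6.285714); divide by 6.285714 → v2 = (0.818182, 0.227273, 1.000000)
Requested entry of v2: 10/44 = 0.22727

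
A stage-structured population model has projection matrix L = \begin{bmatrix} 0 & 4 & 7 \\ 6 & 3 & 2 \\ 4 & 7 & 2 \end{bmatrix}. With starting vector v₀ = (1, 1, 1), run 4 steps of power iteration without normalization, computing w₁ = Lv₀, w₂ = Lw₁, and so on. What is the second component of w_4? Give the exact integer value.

w1 = Lv₀ = (0·1 + 4·1 + 7·1; 6·1 + 3·1 + 2·1; 4·1 + 7·1 + 2·1) = (11, 11, 13)
w2 = Lw1 = (0·11 + 4·11 + 7·13; 6·11 + 3·11 + 2·13; 4·11 + 7·11 + 2·13) = (135, 125, 147)
w3 = Lw2 = (1529, 1479, 1709)
w4 = Lw3 = (17879, 17029, 19887)
The requested component of w4 is 17029.

17029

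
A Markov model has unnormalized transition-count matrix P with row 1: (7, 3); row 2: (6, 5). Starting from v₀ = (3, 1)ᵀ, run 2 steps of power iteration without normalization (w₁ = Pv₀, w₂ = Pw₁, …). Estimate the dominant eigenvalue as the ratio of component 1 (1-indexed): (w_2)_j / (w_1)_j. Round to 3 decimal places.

λ ≈ 9.875

w1 = Pv₀ = (7·3 + 3·1; 6·3 + 5·1) = (24, 23)
w2 = Pw1 = (7·24 + 3·23; 6·24 + 5·23) = (237, 259)
Ratio at component: 237 / 24 = 9.875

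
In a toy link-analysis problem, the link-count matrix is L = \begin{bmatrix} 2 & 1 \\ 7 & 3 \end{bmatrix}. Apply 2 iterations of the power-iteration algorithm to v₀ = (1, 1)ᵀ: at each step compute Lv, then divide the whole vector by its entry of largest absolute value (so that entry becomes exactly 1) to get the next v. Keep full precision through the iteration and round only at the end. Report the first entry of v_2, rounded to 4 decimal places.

Lv0 = (3.00000, 10.00000); divide by 10.00000 → v1 = (0.30000, 1.00000)
Lv1 = (1.60000, 5.10000); divide by 5.10000 → v2 = (0.31373, 1.00000)
Requested entry of v2: 16/51 = 0.3137

0.3137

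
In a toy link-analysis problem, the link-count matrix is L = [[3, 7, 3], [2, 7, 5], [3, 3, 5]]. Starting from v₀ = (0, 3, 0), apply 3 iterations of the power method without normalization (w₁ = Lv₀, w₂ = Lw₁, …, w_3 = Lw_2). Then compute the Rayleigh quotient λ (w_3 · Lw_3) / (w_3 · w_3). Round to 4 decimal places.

12.6984

w1 = Lv₀ = (21, 21, 9)
w2 = Lw1 = (237, 234, 171)
w3 = Lw2 = (2862, 2967, 2268)
Lw3 = (36159, 37833, 28827)
w3·Lw3 = 2862·36159 + 2967·37833 + 2268·28827 = 281117205; w3·w3 = 2862·2862 + 2967·2967 + 2268·2268 = 22137957
λ ≈ 281117205/22137957 = 12.6984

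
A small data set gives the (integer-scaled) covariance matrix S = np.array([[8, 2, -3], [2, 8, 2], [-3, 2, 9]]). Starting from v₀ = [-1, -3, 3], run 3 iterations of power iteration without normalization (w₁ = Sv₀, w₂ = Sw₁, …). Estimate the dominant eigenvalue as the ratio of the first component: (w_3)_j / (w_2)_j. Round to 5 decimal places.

11.55068

w1 = Sv₀ = (8·(-1) + 2·(-3) + (-3)·3; 2·(-1) + 8·(-3) + 2·3; (-3)·(-1) + 2·(-3) + 9·3) = (-23, -20, 24)
w2 = Sw1 = (8·(-23) + 2·(-20) + (-3)·24; 2·(-23) + 8·(-20) + 2·24; (-3)·(-23) + 2·(-20) + 9·24) = (-296, -158, 245)
w3 = Sw2 = (-3419, -1366, 2777)
Ratio at component: -3419 / -296 = 11.55068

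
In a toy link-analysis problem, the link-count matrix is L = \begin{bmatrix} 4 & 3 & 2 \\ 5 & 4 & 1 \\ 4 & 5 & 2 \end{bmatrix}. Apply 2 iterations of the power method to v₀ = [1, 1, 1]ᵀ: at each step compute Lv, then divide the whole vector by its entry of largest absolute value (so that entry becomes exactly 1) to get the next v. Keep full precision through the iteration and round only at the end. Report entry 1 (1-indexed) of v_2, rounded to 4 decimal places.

0.8148

Lv0 = (9.00000, 10.00000, 11.00000); divide by 11.00000 → v1 = (0.81818, 0.90909, 1.00000)
Lv1 = (8.00000, 8.72727, 9.81818); divide by 9.81818 → v2 = (0.81481, 0.88889, 1.00000)
Requested entry of v2: 88/108 = 0.8148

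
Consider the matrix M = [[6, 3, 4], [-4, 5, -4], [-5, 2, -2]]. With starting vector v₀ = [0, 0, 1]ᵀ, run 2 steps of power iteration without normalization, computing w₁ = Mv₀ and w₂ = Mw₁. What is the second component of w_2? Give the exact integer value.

w1 = Mv₀ = (6·0 + 3·0 + 4·1; (-4)·0 + 5·0 + (-4)·1; (-5)·0 + 2·0 + (-2)·1) = (4, -4, -2)
w2 = Mw1 = (6·4 + 3·(-4) + 4·(-2); (-4)·4 + 5·(-4) + (-4)·(-2); (-5)·4 + 2·(-4) + (-2)·(-2)) = (4, -28, -24)
The requested component of w2 is -28.

-28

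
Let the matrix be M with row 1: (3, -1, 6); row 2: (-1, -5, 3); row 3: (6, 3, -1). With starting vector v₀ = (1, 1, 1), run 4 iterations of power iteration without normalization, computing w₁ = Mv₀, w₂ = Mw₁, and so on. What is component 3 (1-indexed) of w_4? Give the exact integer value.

w1 = Mv₀ = (3·1 + (-1)·1 + 6·1; (-1)·1 + (-5)·1 + 3·1; 6·1 + 3·1 + (-1)·1) = (8, -3, 8)
w2 = Mw1 = (3·8 + (-1)·(-3) + 6·8; (-1)·8 + (-5)·(-3) + 3·8; 6·8 + 3·(-3) + (-1)·8) = (75, 31, 31)
w3 = Mw2 = (380, -137, 512)
w4 = Mw3 = (4349, 1841, 1357)
The requested component of w4 is 1357.

1357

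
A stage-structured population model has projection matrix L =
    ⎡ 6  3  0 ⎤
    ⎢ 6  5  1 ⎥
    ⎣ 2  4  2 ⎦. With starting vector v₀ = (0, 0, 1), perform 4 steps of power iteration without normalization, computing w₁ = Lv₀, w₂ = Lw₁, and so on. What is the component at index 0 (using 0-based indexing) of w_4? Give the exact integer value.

417

w1 = Lv₀ = (0, 1, 2)
w2 = Lw1 = (3, 7, 8)
w3 = Lw2 = (39, 61, 50)
w4 = Lw3 = (417, 589, 422)
The requested component of w4 is 417.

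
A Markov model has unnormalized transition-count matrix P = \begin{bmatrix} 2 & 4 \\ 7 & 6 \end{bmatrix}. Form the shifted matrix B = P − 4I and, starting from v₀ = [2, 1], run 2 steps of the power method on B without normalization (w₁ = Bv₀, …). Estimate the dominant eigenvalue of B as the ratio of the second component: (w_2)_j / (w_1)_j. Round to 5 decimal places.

2.00000

B = P − 4I has rows (-2, 4); (7, 2)
w1 = Bv₀ = ((-2)·2 + 4·1; 7·2 + 2·1) = (0, 16)
w2 = Bw1 = ((-2)·0 + 4·16; 7·0 + 2·16) = (64, 32)
Ratio: 32/16 = 2.00000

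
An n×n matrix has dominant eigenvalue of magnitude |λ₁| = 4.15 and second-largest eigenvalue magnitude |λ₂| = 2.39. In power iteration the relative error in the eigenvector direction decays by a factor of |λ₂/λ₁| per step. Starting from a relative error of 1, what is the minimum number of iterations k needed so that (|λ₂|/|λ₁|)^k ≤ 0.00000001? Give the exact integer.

|λ₂/λ₁| = 2.39/4.15 = 0.57590
Need k ≥ ln(0.00000001) / ln(0.57590) = -18.4207 / -0.5518 ≈ 33.382
Smallest integer k satisfying the bound: 34

34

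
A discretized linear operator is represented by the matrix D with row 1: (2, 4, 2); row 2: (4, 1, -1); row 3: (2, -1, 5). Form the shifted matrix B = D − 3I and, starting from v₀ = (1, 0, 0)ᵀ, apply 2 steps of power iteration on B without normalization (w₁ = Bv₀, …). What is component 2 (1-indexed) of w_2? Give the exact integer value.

B = D − 3I has rows (-1, 4, 2); (4, -2, -1); (2, -1, 2)
w1 = Bv₀ = (-1, 4, 2)
w2 = Bw1 = (21, -14, -2)
Requested component of w2: -14

-14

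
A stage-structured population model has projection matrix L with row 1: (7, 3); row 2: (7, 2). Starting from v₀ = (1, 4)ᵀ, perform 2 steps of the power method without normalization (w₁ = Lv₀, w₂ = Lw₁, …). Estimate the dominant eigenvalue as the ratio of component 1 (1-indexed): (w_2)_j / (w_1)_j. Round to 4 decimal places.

w1 = Lv₀ = (19, 15)
w2 = Lw1 = (178, 163)
Ratio at component: 178 / 19 = 9.3684

9.3684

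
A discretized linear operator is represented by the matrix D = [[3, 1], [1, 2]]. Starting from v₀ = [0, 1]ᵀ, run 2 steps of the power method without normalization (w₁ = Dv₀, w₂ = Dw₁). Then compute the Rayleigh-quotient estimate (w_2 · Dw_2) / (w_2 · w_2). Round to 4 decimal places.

w1 = Dv₀ = (1, 2)
w2 = Dw1 = (5, 5)
Dw2 = (20, 15)
w2·Dw2 = 5·20 + 5·15 = 175; w2·w2 = 5·5 + 5·5 = 50
λ ≈ 175/50 = 3.5000

3.5000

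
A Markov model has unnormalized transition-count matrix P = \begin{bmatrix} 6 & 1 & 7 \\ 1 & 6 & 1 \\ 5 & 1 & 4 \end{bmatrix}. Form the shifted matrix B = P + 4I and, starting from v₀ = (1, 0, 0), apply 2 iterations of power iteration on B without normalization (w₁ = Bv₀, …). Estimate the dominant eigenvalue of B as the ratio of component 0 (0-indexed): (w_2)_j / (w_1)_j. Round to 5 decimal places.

B = P + 4I has rows (10, 1, 7); (1, 10, 1); (5, 1, 8)
w1 = Bv₀ = (10, 1, 5)
w2 = Bw1 = (136, 25, 91)
Ratio: 136/10 = 13.60000

13.60000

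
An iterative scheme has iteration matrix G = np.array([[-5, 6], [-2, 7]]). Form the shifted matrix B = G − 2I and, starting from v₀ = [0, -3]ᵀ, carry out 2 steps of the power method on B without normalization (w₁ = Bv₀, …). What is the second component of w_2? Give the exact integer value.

B = G − 2I has rows (-7, 6); (-2, 5)
w1 = Bv₀ = (-18, -15)
w2 = Bw1 = (36, -39)
Requested component of w2: -39

-39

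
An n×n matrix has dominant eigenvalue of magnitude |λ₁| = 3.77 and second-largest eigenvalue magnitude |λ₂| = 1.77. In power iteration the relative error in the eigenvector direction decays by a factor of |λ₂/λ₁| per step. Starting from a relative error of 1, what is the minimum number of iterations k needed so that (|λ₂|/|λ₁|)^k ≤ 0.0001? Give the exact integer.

|λ₂/λ₁| = 1.77/3.77 = 0.46950
Need k ≥ ln(0.0001) / ln(0.46950) = -9.2103 / -0.7561 ≈ 12.181
Smallest integer k satisfying the bound: 13

13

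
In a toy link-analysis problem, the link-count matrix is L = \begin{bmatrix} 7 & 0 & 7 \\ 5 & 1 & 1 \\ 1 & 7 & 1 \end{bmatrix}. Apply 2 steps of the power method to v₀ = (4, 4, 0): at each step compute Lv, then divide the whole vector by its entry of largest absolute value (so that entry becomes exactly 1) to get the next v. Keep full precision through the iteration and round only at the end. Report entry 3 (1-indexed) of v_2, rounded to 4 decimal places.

0.5429

Lv0 = (28.00000, 24.00000, 32.00000); divide by 32.00000 → v1 = (0.87500, 0.75000, 1.00000)
Lv1 = (13.12500, 6.12500, 7.12500); divide by 13.12500 → v2 = (1.00000, 0.46667, 0.54286)
Requested entry of v2: 228/420 = 0.5429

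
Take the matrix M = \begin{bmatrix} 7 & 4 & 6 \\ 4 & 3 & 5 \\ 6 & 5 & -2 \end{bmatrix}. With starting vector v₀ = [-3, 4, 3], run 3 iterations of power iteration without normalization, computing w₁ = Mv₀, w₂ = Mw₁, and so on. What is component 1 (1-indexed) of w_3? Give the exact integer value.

2163

w1 = Mv₀ = (7·(-3) + 4·4 + 6·3; 4·(-3) + 3·4 + 5·3; 6·(-3) + 5·4 + (-2)·3) = (13, 15, -4)
w2 = Mw1 = (7·13 + 4·15 + 6·(-4); 4·13 + 3·15 + 5·(-4); 6·13 + 5·15 + (-2)·(-4)) = (127, 77, 161)
w3 = Mw2 = (2163, 1544, 825)
The requested component of w3 is 2163.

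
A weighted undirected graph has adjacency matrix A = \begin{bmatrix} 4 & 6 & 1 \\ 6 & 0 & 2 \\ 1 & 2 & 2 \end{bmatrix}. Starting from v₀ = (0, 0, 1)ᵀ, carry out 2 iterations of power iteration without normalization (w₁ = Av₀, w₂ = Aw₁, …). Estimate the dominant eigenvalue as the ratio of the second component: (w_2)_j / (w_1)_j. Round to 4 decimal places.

w1 = Av₀ = (1, 2, 2)
w2 = Aw1 = (18, 10, 9)
Ratio at component: 10 / 2 = 5.0000

5.0000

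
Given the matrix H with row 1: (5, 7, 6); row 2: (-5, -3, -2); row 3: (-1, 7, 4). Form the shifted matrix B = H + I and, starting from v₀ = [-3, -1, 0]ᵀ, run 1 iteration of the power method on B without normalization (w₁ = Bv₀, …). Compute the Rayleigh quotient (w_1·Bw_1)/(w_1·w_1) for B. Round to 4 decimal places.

2.7548

B = H + I has rows (6, 7, 6); (-5, -2, -2); (-1, 7, 5)
w1 = Bv₀ = (-25, 17, -4)
Bw1 = (-55, 99, 124)
w1·Bw1 = 2562; w1·w1 = 930; μ ≈ 2562/930 = 2.7548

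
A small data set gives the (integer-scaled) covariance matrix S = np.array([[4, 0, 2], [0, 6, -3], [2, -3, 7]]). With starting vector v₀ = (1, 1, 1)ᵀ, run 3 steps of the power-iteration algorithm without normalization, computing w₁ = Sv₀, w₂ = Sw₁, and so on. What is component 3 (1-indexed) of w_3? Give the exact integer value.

387

w1 = Sv₀ = (6, 3, 6)
w2 = Sw1 = (36, 0, 45)
w3 = Sw2 = (234, -135, 387)
The requested component of w3 is 387.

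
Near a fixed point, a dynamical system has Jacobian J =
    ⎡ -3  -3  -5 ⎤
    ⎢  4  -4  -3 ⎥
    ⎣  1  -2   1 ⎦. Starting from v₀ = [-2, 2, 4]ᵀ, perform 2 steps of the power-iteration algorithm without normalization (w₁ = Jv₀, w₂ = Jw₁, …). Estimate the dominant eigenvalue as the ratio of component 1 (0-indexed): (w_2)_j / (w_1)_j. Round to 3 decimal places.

-1.357

w1 = Jv₀ = (-20, -28, -2)
w2 = Jw1 = (154, 38, 34)
Ratio at component: 38 / -28 = -1.357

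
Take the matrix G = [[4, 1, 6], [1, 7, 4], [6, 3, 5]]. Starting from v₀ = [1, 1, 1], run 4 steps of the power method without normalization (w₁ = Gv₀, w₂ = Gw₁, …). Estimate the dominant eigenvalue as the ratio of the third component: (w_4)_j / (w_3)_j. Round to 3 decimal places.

λ ≈ 12.484

w1 = Gv₀ = (4·1 + 1·1 + 6·1; 1·1 + 7·1 + 4·1; 6·1 + 3·1 + 5·1) = (11, 12, 14)
w2 = Gw1 = (4·11 + 1·12 + 6·14; 1·11 + 7·12 + 4·14; 6·11 + 3·12 + 5·14) = (140, 151, 172)
w3 = Gw2 = (1743, 1885, 2153)
w4 = Gw3 = (21775, 23550, 26878)
Ratio at component: 26878 / 2153 = 12.484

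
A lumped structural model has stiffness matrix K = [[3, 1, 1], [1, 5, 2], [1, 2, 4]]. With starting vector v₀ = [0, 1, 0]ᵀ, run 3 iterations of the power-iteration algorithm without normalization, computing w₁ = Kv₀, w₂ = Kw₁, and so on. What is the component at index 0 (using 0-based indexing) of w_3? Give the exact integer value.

w1 = Kv₀ = (3·0 + 1·1 + 1·0; 1·0 + 5·1 + 2·0; 1·0 + 2·1 + 4·0) = (1, 5, 2)
w2 = Kw1 = (3·1 + 1·5 + 1·2; 1·1 + 5·5 + 2·2; 1·1 + 2·5 + 4·2) = (10, 30, 19)
w3 = Kw2 = (79, 198, 146)
The requested component of w3 is 79.

79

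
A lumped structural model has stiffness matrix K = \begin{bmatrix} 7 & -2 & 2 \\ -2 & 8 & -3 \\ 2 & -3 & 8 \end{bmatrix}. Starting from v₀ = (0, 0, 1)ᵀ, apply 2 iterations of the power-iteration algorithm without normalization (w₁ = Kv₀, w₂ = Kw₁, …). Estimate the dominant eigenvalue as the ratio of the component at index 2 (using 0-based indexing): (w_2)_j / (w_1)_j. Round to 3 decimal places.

9.625

w1 = Kv₀ = (2, -3, 8)
w2 = Kw1 = (36, -52, 77)
Ratio at component: 77 / 8 = 9.625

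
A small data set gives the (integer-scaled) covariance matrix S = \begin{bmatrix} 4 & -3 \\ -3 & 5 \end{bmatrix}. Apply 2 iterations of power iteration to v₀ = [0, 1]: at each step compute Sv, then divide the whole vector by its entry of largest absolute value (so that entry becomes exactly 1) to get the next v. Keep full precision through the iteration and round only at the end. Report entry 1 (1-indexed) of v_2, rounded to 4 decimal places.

Sv0 = (-3.00000, 5.00000); divide by 5.00000 → v1 = (-0.60000, 1.00000)
Sv1 = (-5.40000, 6.80000); divide by 6.80000 → v2 = (-0.79412, 1.00000)
Requested entry of v2: -27/34 = -0.7941

-0.7941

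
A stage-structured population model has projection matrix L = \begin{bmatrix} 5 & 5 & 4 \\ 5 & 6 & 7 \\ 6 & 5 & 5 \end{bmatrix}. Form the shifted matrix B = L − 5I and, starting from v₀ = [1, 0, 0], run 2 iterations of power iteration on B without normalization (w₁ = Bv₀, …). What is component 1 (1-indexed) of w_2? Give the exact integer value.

49

B = L − 5I has rows (0, 5, 4); (5, 1, 7); (6, 5, 0)
w1 = Bv₀ = (0·1 + 5·0 + 4·0; 5·1 + 1·0 + 7·0; 6·1 + 5·0 + 0·0) = (0, 5, 6)
w2 = Bw1 = (0·0 + 5·5 + 4·6; 5·0 + 1·5 + 7·6; 6·0 + 5·5 + 0·6) = (49, 47, 25)
Requested component of w2: 49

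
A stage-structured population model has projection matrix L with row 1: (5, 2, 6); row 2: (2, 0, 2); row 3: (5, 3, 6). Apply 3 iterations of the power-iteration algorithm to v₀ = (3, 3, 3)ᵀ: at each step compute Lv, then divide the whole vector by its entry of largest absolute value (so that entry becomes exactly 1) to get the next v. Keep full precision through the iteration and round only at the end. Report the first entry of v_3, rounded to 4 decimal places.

0.9718

Lv0 = (39.00000, 12.00000, 42.00000); divide by 42.00000 → v1 = (0.92857, 0.28571, 1.00000)
Lv1 = (11.21429, 3.85714, 11.50000); divide by 11.50000 → v2 = (0.97516, 0.33540, 1.00000)
Lv2 = (11.54658, 3.95031, 11.88199); divide by 11.88199 → v3 = (0.97177, 0.33246, 1.00000)
Requested entry of v3: 5577/5739 = 0.9718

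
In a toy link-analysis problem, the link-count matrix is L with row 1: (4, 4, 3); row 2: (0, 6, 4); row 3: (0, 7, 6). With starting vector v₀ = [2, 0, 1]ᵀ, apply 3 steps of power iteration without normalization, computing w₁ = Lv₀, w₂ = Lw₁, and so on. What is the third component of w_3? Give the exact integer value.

720

w1 = Lv₀ = (4·2 + 4·0 + 3·1; 0·2 + 6·0 + 4·1; 0·2 + 7·0 + 6·1) = (11, 4, 6)
w2 = Lw1 = (4·11 + 4·4 + 3·6; 0·11 + 6·4 + 4·6; 0·11 + 7·4 + 6·6) = (78, 48, 64)
w3 = Lw2 = (696, 544, 720)
The requested component of w3 is 720.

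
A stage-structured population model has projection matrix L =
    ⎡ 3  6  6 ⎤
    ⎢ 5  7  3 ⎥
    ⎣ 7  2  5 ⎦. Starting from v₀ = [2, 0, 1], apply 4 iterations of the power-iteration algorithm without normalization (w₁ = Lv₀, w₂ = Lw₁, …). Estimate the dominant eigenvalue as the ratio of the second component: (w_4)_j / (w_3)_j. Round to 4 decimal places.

λ ≈ 14.7611

w1 = Lv₀ = (3·2 + 6·0 + 6·1; 5·2 + 7·0 + 3·1; 7·2 + 2·0 + 5·1) = (12, 13, 19)
w2 = Lw1 = (3·12 + 6·13 + 6·19; 5·12 + 7·13 + 3·19; 7·12 + 2·13 + 5·19) = (228, 208, 205)
w3 = Lw2 = (3162, 3211, 3037)
w4 = Lw3 = (46974, 47398, 43741)
Ratio at component: 47398 / 3211 = 14.7611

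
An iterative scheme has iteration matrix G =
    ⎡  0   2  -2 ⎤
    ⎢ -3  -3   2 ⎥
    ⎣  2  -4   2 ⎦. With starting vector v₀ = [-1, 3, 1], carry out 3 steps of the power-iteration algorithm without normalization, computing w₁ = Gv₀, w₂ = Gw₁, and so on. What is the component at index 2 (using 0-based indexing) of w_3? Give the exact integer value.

w1 = Gv₀ = (0·(-1) + 2·3 + (-2)·1; (-3)·(-1) + (-3)·3 + 2·1; 2·(-1) + (-4)·3 + 2·1) = (4, -4, -12)
w2 = Gw1 = (0·4 + 2·(-4) + (-2)·(-12); (-3)·4 + (-3)·(-4) + 2·(-12); 2·4 + (-4)·(-4) + 2·(-12)) = (16, -24, 0)
w3 = Gw2 = (-48, 24, 128)
The requested component of w3 is 128.

128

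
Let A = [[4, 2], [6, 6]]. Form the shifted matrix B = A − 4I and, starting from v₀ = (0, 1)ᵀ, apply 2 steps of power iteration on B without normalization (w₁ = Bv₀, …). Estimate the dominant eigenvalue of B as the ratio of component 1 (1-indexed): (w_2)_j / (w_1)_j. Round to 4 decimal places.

μ ≈ 2.0000

B = A − 4I has rows (0, 2); (6, 2)
w1 = Bv₀ = (0·0 + 2·1; 6·0 + 2·1) = (2, 2)
w2 = Bw1 = (0·2 + 2·2; 6·2 + 2·2) = (4, 16)
Ratio: 4/2 = 2.0000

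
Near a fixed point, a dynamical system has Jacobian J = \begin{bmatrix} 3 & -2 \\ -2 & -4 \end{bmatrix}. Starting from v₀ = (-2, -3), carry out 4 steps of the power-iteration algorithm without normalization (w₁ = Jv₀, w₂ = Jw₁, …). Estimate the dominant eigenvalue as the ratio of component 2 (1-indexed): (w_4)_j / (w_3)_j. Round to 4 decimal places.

w1 = Jv₀ = (3·(-2) + (-2)·(-3); (-2)·(-2) + (-4)·(-3)) = (0, 16)
w2 = Jw1 = (3·0 + (-2)·16; (-2)·0 + (-4)·16) = (-32, -64)
w3 = Jw2 = (32, 320)
w4 = Jw3 = (-544, -1344)
Ratio at component: -1344 / 320 = -4.2000

-4.2000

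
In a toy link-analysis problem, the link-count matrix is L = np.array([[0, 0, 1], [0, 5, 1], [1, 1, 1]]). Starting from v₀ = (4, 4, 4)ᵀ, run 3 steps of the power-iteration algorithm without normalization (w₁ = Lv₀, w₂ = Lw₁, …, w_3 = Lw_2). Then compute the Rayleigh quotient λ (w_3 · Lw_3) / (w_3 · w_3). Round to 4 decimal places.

5.2453

w1 = Lv₀ = (4, 24, 12)
w2 = Lw1 = (12, 132, 40)
w3 = Lw2 = (40, 700, 184)
Lw3 = (184, 3684, 924)
w3·Lw3 = 40·184 + 700·3684 + 184·924 = 2756176; w3·w3 = 40·40 + 700·700 + 184·184 = 525456
λ ≈ 2756176/525456 = 5.2453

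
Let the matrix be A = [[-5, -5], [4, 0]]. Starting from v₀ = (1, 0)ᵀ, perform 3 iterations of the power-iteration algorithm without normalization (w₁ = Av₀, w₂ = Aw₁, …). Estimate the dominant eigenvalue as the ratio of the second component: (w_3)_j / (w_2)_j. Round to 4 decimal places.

w1 = Av₀ = ((-5)·1 + (-5)·0; 4·1 + 0·0) = (-5, 4)
w2 = Aw1 = ((-5)·(-5) + (-5)·4; 4·(-5) + 0·4) = (5, -20)
w3 = Aw2 = (75, 20)
Ratio at component: 20 / -20 = -1.0000

λ ≈ -1.0000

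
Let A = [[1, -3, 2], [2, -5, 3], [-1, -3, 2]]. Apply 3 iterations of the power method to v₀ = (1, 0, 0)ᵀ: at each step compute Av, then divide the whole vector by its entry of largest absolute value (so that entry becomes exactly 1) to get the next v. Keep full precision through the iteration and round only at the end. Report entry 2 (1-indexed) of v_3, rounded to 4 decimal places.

Av0 = (1.00000, 2.00000, -1.00000); divide by 2.00000 → v1 = (0.50000, 1.00000, -0.50000)
Av1 = (-3.50000, -5.50000, -4.50000); divide by -5.50000 → v2 = (0.63636, 1.00000, 0.81818)
Av2 = (-0.72727, -1.27273, -2.00000); divide by -2.00000 → v3 = (0.36364, 0.63636, 1.00000)
Requested entry of v3: 14/22 = 0.6364

0.6364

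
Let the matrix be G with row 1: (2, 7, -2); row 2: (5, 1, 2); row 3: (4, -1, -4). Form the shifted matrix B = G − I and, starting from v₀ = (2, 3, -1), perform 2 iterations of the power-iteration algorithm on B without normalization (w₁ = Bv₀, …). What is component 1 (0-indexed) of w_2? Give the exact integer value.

B = G − I has rows (1, 7, -2); (5, 0, 2); (4, -1, -5)
w1 = Bv₀ = (1·2 + 7·3 + (-2)·(-1); 5·2 + 0·3 + 2·(-1); 4·2 + (-1)·3 + (-5)·(-1)) = (25, 8, 10)
w2 = Bw1 = (1·25 + 7·8 + (-2)·10; 5·25 + 0·8 + 2·10; 4·25 + (-1)·8 + (-5)·10) = (61, 145, 42)
Requested component of w2: 145

145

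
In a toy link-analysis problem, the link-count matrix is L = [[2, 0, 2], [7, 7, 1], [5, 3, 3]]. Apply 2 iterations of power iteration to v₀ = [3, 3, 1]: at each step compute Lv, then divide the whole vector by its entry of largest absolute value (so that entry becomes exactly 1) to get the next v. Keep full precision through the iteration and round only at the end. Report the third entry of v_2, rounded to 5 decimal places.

0.65104

Lv0 = (8.000000, 43.000000, 27.000000); divide by 43.000000 → v1 = (0.186047, 1.000000, 0.627907)
Lv1 = (1.627907, 8.930233, 5.813953); divide by 8.930233 → v2 = (0.182292, 1.000000, 0.651042)
Requested entry of v2: 250/384 = 0.65104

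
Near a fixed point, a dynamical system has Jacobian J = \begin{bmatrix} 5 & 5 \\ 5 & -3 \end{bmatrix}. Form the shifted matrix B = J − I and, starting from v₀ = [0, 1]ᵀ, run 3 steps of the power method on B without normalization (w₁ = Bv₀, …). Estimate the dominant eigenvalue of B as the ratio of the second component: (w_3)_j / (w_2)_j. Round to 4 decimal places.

-4.0000

B = J − I has rows (4, 5); (5, -4)
w1 = Bv₀ = (5, -4)
w2 = Bw1 = (0, 41)
w3 = Bw2 = (205, -164)
Ratio: -164/41 = -4.0000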